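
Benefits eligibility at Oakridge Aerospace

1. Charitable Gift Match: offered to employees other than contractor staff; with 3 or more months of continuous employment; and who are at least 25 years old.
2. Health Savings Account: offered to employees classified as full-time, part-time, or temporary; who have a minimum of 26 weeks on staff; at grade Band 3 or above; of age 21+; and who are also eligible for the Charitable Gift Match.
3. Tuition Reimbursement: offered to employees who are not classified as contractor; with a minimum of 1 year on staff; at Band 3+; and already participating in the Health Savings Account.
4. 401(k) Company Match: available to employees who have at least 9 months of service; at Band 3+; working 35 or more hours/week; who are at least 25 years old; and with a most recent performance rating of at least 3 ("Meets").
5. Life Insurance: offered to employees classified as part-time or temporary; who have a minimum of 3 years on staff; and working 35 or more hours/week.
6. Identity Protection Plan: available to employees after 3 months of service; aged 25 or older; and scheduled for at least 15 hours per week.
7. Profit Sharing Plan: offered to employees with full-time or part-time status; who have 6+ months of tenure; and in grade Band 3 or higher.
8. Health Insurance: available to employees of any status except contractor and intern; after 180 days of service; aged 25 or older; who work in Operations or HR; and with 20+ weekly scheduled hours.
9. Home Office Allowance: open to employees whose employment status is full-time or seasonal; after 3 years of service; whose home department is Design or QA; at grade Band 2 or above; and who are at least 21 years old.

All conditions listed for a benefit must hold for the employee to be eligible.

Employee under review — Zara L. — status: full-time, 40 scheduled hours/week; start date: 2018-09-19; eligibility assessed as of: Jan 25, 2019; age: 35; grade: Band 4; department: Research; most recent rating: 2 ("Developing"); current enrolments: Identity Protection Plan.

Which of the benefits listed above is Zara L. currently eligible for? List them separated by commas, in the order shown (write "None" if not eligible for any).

Service from 2018-09-19 to Jan 25, 2019: 128 days.
Charitable Gift Match — status full-time ✓ (not excluded); service 128 days ≥ 3 months (≈90 days) ✓; age 35 ≥ 25 ✓ → eligible.
Health Savings Account — status full-time ✓; service 128 days < 26 weeks (≈182 days) ✗ → not eligible.
Tuition Reimbursement — status full-time ✓ (not excluded); service 128 days < 1 year (≈365 days) ✗ → not eligible.
401(k) Company Match — service 128 days < 9 months (≈270 days) ✗ → not eligible.
Life Insurance — status full-time ✗ (requires part-time or temporary) → not eligible.
Identity Protection Plan — service 128 days ≥ 3 months (≈90 days) ✓; age 35 ≥ 25 ✓; 40 hrs/wk ≥ 15 ✓ → eligible.
Profit Sharing Plan — status full-time ✓; service 128 days < 6 months (≈180 days) ✗ → not eligible.
Health Insurance — status full-time ✓ (not excluded); service 128 days < 180 days ✗ → not eligible.
Home Office Allowance — status full-time ✓; service 128 days < 3 years (≈1095 days) ✗ → not eligible.

Charitable Gift Match, Identity Protection Plan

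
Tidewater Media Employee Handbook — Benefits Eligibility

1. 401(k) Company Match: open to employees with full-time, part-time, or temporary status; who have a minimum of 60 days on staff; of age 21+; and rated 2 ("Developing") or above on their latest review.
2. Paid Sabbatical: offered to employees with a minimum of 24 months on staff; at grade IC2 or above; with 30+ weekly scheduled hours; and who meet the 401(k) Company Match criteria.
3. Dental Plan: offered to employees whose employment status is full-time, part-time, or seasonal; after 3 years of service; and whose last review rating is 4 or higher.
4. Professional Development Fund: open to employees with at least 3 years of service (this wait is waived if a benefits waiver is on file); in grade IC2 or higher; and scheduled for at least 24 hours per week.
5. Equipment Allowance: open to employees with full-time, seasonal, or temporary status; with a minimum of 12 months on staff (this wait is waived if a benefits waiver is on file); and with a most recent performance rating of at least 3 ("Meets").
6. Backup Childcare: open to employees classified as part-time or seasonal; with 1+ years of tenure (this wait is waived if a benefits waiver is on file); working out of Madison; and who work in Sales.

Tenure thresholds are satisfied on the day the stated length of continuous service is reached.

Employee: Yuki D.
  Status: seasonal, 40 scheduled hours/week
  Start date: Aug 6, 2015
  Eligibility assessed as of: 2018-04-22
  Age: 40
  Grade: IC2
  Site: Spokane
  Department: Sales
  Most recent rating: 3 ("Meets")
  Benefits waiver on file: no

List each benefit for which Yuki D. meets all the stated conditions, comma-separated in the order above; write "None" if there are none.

Equipment Allowance

Service from Aug 6, 2015 to 2018-04-22: 990 days.
401(k) Company Match — status seasonal ✗ (requires full-time, part-time, or temporary) → not eligible.
Paid Sabbatical — service 990 days ≥ 24 months (≈720 days) ✓; grade IC2 ≥ IC2 ✓; 40 hrs/wk ≥ 30 ✓; not eligible for 401(k) Company Match ✗ → not eligible.
Dental Plan — status seasonal ✓; service 990 days < 3 years (≈1095 days) ✗ → not eligible.
Professional Development Fund — no waiver, service 990 days < 3 years (≈1095 days) ✗ → not eligible.
Equipment Allowance — status seasonal ✓; no waiver, service 990 days ≥ 12 months (≈360 days) ✓; rating 3 ≥ 3 ✓ → eligible.
Backup Childcare — status seasonal ✓; no waiver, service 990 days ≥ 1 year (≈365 days) ✓; site Spokane ✗ (not Madison) → not eligible.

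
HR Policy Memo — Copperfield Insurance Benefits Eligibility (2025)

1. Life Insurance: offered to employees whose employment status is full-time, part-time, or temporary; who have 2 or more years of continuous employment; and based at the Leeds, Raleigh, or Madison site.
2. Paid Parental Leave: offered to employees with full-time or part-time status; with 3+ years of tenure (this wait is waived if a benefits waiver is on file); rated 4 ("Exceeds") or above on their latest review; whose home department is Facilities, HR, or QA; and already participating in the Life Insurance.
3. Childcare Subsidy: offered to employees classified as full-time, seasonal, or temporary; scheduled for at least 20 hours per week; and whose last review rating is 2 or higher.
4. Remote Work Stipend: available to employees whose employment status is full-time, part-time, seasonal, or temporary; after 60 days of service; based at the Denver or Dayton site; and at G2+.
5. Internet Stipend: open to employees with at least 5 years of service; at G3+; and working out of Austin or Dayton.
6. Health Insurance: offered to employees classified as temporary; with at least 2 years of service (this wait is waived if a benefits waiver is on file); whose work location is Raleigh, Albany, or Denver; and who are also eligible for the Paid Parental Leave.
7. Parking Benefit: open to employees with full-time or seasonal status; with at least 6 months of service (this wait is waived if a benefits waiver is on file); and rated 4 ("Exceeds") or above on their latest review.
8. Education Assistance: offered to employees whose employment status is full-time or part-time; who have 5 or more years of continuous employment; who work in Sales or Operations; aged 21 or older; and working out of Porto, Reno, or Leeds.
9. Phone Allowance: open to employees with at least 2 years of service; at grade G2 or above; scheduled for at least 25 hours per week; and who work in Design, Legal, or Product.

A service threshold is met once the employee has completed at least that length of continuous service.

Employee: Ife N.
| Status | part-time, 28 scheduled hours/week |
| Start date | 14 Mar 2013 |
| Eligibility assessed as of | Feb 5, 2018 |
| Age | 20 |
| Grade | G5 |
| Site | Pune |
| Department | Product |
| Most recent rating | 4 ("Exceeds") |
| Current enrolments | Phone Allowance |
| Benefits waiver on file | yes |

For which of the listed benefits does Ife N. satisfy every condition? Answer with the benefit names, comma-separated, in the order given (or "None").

Service from 14 Mar 2013 to Feb 5, 2018: 1789 days.
Life Insurance — status part-time ✓; service 1789 days ≥ 2 years (≈730 days) ✓; site Pune ✗ (not Leeds, Raleigh, or Madison) → not eligible.
Paid Parental Leave — status part-time ✓; benefits waiver on file ✓; rating 4 ≥ 4 ✓; dept Product ✗ → not eligible.
Childcare Subsidy — status part-time ✗ (requires full-time, seasonal, or temporary) → not eligible.
Remote Work Stipend — status part-time ✓; service 1789 days ≥ 60 days ✓; site Pune ✗ (not Denver or Dayton) → not eligible.
Internet Stipend — service 1789 days < 5 years (≈1825 days) ✗ → not eligible.
Health Insurance — status part-time ✗ (requires temporary) → not eligible.
Parking Benefit — status part-time ✗ (requires full-time or seasonal) → not eligible.
Education Assistance — status part-time ✓; service 1789 days < 5 years (≈1825 days) ✗ → not eligible.
Phone Allowance — service 1789 days ≥ 2 years (≈730 days) ✓; grade G5 ≥ G2 ✓; 28 hrs/wk ≥ 25 ✓; dept Product ✓ → eligible.

Phone Allowance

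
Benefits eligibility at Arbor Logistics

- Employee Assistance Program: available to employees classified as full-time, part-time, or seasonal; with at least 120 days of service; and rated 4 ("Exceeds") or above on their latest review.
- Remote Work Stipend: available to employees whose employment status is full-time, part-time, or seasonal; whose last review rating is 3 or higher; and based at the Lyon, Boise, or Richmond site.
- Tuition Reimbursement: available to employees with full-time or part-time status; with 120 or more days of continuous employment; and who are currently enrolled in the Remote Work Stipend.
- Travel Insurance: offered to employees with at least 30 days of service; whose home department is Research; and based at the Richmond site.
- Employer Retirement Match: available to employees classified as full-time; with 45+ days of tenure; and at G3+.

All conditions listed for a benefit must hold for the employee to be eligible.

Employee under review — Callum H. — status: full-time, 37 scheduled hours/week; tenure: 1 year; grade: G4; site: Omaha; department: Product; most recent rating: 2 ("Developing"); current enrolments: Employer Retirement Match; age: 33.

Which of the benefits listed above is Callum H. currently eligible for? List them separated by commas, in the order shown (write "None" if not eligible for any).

Employer Retirement Match

Employee Assistance Program — status full-time ✓; service 1 year ≥ 120 days ✓; rating 2 < 4 ✗ → not eligible.
Remote Work Stipend — status full-time ✓; rating 2 < 3 ✗ → not eligible.
Tuition Reimbursement — status full-time ✓; service 1 year ≥ 120 days ✓; not enrolled in Remote Work Stipend ✗ → not eligible.
Travel Insurance — service 1 year ≥ 30 days ✓; dept Product ✗ → not eligible.
Employer Retirement Match — status full-time ✓; service 1 year ≥ 45 days ✓; grade G4 ≥ G3 ✓ → eligible.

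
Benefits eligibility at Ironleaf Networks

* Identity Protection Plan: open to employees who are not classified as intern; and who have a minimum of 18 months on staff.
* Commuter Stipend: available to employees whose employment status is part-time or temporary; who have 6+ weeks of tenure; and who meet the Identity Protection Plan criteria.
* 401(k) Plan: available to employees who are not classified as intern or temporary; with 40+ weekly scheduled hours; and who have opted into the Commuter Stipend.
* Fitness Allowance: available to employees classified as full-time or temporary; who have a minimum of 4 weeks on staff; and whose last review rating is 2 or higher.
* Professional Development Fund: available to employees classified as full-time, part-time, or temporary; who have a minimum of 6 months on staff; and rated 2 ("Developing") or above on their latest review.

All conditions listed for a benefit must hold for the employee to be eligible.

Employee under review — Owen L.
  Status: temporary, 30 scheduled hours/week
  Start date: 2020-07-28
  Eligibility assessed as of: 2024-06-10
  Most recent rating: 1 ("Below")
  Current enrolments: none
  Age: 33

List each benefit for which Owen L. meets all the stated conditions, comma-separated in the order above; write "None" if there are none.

Service from 2020-07-28 to 2024-06-10: 1413 days.
Identity Protection Plan — status temporary ✓ (not excluded); service 1413 days ≥ 18 months (≈540 days) ✓ → eligible.
Commuter Stipend — status temporary ✓; service 1413 days ≥ 6 weeks (≈42 days) ✓; eligible for Identity Protection Plan ✓ → eligible.
401(k) Plan — status temporary ✗ (excluded) → not eligible.
Fitness Allowance — status temporary ✓; service 1413 days ≥ 4 weeks (≈28 days) ✓; rating 1 < 2 ✗ → not eligible.
Professional Development Fund — status temporary ✓; service 1413 days ≥ 6 months (≈180 days) ✓; rating 1 < 2 ✗ → not eligible.

Identity Protection Plan, Commuter Stipend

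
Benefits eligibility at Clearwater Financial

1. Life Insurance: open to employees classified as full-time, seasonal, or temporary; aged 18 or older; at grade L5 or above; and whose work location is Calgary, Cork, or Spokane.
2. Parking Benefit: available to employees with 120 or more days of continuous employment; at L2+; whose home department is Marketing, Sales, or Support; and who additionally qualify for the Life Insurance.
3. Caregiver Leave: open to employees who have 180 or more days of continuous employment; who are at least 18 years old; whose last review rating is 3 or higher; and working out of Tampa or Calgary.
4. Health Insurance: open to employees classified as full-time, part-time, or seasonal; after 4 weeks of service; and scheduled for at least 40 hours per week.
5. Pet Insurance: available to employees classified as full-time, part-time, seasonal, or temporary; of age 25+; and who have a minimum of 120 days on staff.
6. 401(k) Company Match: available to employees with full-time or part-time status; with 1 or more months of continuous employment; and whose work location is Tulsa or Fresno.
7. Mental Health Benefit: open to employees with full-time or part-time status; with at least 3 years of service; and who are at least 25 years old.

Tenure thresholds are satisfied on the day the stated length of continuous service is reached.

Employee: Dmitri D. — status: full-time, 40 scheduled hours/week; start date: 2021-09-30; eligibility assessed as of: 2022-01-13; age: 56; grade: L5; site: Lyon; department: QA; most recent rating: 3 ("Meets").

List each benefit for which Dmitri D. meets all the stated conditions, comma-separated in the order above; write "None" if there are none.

Service from 2021-09-30 to 2022-01-13: 105 days.
Life Insurance — status full-time ✓; age 56 ≥ 18 ✓; grade L5 ≥ L5 ✓; site Lyon ✗ (not Calgary, Cork, or Spokane) → not eligible.
Parking Benefit — service 105 days < 120 days ✗ → not eligible.
Caregiver Leave — service 105 days < 180 days ✗ → not eligible.
Health Insurance — status full-time ✓; service 105 days ≥ 4 weeks (≈28 days) ✓; 40 hrs/wk ≥ 40 ✓ → eligible.
Pet Insurance — status full-time ✓; age 56 ≥ 25 ✓; service 105 days < 120 days ✗ → not eligible.
401(k) Company Match — status full-time ✓; service 105 days ≥ 1 month (≈30 days) ✓; site Lyon ✗ (not Tulsa or Fresno) → not eligible.
Mental Health Benefit — status full-time ✓; service 105 days < 3 years (≈1095 days) ✗ → not eligible.

Health Insurance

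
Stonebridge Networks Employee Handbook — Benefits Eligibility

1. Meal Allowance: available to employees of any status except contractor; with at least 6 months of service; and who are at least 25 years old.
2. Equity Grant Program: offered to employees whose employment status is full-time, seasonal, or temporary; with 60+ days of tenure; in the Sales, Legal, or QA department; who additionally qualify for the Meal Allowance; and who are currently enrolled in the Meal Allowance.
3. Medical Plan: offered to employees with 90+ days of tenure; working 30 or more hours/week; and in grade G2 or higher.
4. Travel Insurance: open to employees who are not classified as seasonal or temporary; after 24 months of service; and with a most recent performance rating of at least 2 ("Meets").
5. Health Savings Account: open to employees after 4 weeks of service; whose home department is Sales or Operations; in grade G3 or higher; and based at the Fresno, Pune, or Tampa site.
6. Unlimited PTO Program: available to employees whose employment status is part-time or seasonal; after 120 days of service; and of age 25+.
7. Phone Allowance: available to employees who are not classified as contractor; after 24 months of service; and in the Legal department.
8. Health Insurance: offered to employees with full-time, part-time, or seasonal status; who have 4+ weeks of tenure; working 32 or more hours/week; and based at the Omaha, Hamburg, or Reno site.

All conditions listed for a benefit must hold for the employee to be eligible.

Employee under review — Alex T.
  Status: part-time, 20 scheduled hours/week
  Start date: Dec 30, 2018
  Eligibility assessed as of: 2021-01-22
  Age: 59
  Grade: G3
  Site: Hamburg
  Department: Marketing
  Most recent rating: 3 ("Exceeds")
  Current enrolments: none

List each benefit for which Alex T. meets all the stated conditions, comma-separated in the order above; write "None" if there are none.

Service from Dec 30, 2018 to 2021-01-22: 754 days.
Meal Allowance — status part-time ✓ (not excluded); service 754 days ≥ 6 months (≈180 days) ✓; age 59 ≥ 25 ✓ → eligible.
Equity Grant Program — status part-time ✗ (requires full-time, seasonal, or temporary) → not eligible.
Medical Plan — service 754 days ≥ 90 days ✓; 20 hrs/wk < 30 ✗ → not eligible.
Travel Insurance — status part-time ✓ (not excluded); service 754 days ≥ 24 months (≈720 days) ✓; rating 3 ≥ 2 ✓ → eligible.
Health Savings Account — service 754 days ≥ 4 weeks (≈28 days) ✓; dept Marketing ✗ → not eligible.
Unlimited PTO Program — status part-time ✓; service 754 days ≥ 120 days ✓; age 59 ≥ 25 ✓ → eligible.
Phone Allowance — status part-time ✓ (not excluded); service 754 days ≥ 24 months (≈720 days) ✓; dept Marketing ✗ → not eligible.
Health Insurance — status part-time ✓; service 754 days ≥ 4 weeks (≈28 days) ✓; 20 hrs/wk < 32 ✗ → not eligible.

Meal Allowance, Travel Insurance, Unlimited PTO Program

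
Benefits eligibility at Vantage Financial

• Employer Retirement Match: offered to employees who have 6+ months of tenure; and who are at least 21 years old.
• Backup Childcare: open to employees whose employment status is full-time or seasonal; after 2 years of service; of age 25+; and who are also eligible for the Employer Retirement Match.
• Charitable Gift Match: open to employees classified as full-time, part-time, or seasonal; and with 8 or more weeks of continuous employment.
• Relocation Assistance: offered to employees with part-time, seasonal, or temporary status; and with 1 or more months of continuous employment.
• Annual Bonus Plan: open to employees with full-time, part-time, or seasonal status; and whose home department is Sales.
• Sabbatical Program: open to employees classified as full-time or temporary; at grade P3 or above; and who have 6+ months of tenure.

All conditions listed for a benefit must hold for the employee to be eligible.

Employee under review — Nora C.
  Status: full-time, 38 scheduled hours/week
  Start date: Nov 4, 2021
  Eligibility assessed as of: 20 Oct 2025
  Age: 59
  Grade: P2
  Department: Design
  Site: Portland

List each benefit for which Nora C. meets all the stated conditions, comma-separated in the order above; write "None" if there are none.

Employer Retirement Match, Backup Childcare, Charitable Gift Match

Service from Nov 4, 2021 to 20 Oct 2025: 1446 days.
Employer Retirement Match — service 1446 days ≥ 6 months (≈180 days) ✓; age 59 ≥ 21 ✓ → eligible.
Backup Childcare — status full-time ✓; service 1446 days ≥ 2 years (≈730 days) ✓; age 59 ≥ 25 ✓; eligible for Employer Retirement Match ✓ → eligible.
Charitable Gift Match — status full-time ✓; service 1446 days ≥ 8 weeks (≈56 days) ✓ → eligible.
Relocation Assistance — status full-time ✗ (requires part-time, seasonal, or temporary) → not eligible.
Annual Bonus Plan — status full-time ✓; dept Design ✗ → not eligible.
Sabbatical Program — status full-time ✓; grade P2 < P3 ✗ → not eligible.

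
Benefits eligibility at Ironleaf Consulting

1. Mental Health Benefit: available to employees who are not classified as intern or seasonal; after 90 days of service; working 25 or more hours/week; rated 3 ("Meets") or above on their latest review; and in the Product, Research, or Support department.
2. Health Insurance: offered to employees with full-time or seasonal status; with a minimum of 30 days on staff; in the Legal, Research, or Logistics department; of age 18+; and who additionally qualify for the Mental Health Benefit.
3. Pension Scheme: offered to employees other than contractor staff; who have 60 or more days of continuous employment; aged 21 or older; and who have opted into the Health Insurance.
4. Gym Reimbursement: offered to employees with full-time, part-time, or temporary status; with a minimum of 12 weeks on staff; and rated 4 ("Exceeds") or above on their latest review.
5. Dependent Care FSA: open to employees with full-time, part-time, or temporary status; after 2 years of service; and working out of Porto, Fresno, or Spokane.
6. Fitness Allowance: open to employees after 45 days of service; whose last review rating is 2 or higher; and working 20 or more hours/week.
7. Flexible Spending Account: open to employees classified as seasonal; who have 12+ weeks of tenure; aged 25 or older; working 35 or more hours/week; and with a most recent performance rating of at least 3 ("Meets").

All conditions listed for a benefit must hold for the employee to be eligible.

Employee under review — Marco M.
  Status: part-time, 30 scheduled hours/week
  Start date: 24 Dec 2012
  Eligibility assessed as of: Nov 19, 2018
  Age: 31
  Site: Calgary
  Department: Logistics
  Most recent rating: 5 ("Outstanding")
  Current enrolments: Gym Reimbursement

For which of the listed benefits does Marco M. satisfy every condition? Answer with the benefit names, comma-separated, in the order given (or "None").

Gym Reimbursement, Fitness Allowance

Service from 24 Dec 2012 to Nov 19, 2018: 2156 days.
Mental Health Benefit — status part-time ✓ (not excluded); service 2156 days ≥ 90 days ✓; 30 hrs/wk ≥ 25 ✓; rating 5 ≥ 3 ✓; dept Logistics ✗ → not eligible.
Health Insurance — status part-time ✗ (requires full-time or seasonal) → not eligible.
Pension Scheme — status part-time ✓ (not excluded); service 2156 days ≥ 60 days ✓; age 31 ≥ 21 ✓; not enrolled in Health Insurance ✗ → not eligible.
Gym Reimbursement — status part-time ✓; service 2156 days ≥ 12 weeks (≈84 days) ✓; rating 5 ≥ 4 ✓ → eligible.
Dependent Care FSA — status part-time ✓; service 2156 days ≥ 2 years (≈730 days) ✓; site Calgary ✗ (not Porto, Fresno, or Spokane) → not eligible.
Fitness Allowance — service 2156 days ≥ 45 days ✓; rating 5 ≥ 2 ✓; 30 hrs/wk ≥ 20 ✓ → eligible.
Flexible Spending Account — status part-time ✗ (requires seasonal) → not eligible.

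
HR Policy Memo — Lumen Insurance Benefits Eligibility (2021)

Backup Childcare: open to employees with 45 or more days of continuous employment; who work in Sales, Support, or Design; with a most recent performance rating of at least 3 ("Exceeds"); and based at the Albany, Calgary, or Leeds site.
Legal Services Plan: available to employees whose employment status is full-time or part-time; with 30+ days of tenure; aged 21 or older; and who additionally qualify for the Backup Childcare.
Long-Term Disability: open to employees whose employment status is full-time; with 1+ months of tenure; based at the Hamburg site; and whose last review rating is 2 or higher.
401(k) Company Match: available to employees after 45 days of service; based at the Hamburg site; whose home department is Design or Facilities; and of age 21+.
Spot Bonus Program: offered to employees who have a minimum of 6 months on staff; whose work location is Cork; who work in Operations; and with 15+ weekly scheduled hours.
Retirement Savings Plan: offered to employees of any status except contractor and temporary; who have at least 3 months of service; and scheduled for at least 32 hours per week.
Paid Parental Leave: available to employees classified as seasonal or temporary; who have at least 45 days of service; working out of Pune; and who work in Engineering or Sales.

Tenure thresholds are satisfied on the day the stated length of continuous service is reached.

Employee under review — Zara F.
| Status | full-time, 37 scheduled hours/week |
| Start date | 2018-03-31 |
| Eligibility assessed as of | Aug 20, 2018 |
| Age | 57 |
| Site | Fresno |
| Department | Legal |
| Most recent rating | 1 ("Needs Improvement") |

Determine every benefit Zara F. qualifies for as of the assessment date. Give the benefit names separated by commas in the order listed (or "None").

Service from 2018-03-31 to Aug 20, 2018: 142 days.
Backup Childcare — service 142 days ≥ 45 days ✓; dept Legal ✗ → not eligible.
Legal Services Plan — status full-time ✓; service 142 days ≥ 30 days ✓; age 57 ≥ 21 ✓; not eligible for Backup Childcare ✗ → not eligible.
Long-Term Disability — status full-time ✓; service 142 days ≥ 1 month (≈30 days) ✓; site Fresno ✗ (not Hamburg) → not eligible.
401(k) Company Match — service 142 days ≥ 45 days ✓; site Fresno ✗ (not Hamburg) → not eligible.
Spot Bonus Program — service 142 days < 6 months (≈180 days) ✗ → not eligible.
Retirement Savings Plan — status full-time ✓ (not excluded); service 142 days ≥ 3 months (≈90 days) ✓; 37 hrs/wk ≥ 32 ✓ → eligible.
Paid Parental Leave — status full-time ✗ (requires seasonal or temporary) → not eligible.

Retirement Savings Plan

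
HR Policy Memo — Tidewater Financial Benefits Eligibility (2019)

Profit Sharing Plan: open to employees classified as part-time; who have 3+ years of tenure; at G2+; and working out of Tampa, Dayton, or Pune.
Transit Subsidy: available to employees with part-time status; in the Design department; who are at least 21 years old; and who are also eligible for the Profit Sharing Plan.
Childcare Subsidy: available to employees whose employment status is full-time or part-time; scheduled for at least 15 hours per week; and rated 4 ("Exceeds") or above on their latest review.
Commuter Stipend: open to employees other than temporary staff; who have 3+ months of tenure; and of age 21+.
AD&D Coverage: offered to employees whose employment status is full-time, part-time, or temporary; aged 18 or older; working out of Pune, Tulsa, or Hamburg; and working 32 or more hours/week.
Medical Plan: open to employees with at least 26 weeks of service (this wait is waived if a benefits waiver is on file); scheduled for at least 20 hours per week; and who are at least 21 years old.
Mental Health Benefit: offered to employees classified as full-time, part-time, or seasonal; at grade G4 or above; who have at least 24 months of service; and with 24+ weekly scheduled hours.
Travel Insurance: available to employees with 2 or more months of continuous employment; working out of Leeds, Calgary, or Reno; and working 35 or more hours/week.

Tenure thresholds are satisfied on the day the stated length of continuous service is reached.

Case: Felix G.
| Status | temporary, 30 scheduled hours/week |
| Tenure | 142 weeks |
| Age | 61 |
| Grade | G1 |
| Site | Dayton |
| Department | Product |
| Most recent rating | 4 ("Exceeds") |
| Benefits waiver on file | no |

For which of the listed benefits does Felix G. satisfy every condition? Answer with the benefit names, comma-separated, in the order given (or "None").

Profit Sharing Plan — status temporary ✗ (requires part-time) → not eligible.
Transit Subsidy — status temporary ✗ (requires part-time) → not eligible.
Childcare Subsidy — status temporary ✗ (requires full-time or part-time) → not eligible.
Commuter Stipend — status temporary ✗ (excluded) → not eligible.
AD&D Coverage — status temporary ✓; age 61 ≥ 18 ✓; site Dayton ✗ (not Pune, Tulsa, or Hamburg) → not eligible.
Medical Plan — no waiver, service 142 weeks ≥ 26 weeks ✓; 30 hrs/wk ≥ 20 ✓; age 61 ≥ 21 ✓ → eligible.
Mental Health Benefit — status temporary ✗ (requires full-time, part-time, or seasonal) → not eligible.
Travel Insurance — service 142 weeks ≥ 2 months (≈60 days) ✓; site Dayton ✗ (not Leeds, Calgary, or Reno) → not eligible.

Medical Plan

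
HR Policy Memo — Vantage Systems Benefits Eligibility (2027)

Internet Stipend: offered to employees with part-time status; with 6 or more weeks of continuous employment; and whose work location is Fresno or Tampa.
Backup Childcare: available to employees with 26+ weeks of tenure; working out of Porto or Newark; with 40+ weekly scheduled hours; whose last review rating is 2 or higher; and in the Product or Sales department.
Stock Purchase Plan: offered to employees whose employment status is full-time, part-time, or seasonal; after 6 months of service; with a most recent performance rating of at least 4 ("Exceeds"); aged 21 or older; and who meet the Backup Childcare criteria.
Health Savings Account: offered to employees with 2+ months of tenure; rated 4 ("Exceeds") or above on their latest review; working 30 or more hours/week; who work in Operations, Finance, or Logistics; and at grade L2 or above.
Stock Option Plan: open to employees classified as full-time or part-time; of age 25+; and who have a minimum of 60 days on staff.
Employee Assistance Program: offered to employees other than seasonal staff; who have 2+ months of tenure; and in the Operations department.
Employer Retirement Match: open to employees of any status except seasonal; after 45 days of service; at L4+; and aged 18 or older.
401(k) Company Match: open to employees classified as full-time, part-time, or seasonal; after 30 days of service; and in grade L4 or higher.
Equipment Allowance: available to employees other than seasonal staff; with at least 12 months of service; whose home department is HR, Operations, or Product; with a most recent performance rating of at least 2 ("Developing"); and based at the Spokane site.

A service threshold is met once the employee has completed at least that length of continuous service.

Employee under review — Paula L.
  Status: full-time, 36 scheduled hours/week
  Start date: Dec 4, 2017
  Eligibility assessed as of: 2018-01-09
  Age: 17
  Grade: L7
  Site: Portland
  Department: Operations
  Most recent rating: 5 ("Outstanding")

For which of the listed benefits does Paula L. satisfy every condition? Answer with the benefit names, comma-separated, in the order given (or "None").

Service from Dec 4, 2017 to 2018-01-09: 36 days.
Internet Stipend — status full-time ✗ (requires part-time) → not eligible.
Backup Childcare — service 36 days < 26 weeks (≈182 days) ✗ → not eligible.
Stock Purchase Plan — status full-time ✓; service 36 days < 6 months (≈180 days) ✗ → not eligible.
Health Savings Account — service 36 days < 2 months (≈60 days) ✗ → not eligible.
Stock Option Plan — status full-time ✓; age 17 < 25 ✗ → not eligible.
Employee Assistance Program — status full-time ✓ (not excluded); service 36 days < 2 months (≈60 days) ✗ → not eligible.
Employer Retirement Match — status full-time ✓ (not excluded); service 36 days < 45 days ✗ → not eligible.
401(k) Company Match — status full-time ✓; service 36 days ≥ 30 days ✓; grade L7 ≥ L4 ✓ → eligible.
Equipment Allowance — status full-time ✓ (not excluded); service 36 days < 12 months (≈360 days) ✗ → not eligible.

401(k) Company Match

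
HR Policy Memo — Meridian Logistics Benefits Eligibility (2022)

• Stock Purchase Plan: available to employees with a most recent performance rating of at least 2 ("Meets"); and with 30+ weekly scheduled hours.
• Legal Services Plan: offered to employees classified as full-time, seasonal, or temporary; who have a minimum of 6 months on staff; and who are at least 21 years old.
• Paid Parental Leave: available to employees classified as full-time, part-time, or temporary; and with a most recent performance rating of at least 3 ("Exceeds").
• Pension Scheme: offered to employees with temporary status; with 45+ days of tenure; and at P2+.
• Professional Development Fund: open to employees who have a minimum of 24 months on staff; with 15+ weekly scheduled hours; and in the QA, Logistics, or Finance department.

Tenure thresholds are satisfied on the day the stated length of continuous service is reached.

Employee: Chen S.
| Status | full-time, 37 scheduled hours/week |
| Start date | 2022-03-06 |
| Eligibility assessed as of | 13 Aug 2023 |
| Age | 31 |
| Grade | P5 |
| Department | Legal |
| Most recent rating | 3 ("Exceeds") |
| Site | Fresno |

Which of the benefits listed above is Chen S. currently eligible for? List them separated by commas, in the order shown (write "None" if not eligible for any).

Stock Purchase Plan, Legal Services Plan, Paid Parental Leave

Service from 2022-03-06 to 13 Aug 2023: 525 days.
Stock Purchase Plan — rating 3 ≥ 2 ✓; 37 hrs/wk ≥ 30 ✓ → eligible.
Legal Services Plan — status full-time ✓; service 525 days ≥ 6 months (≈180 days) ✓; age 31 ≥ 21 ✓ → eligible.
Paid Parental Leave — status full-time ✓; rating 3 ≥ 3 ✓ → eligible.
Pension Scheme — status full-time ✗ (requires temporary) → not eligible.
Professional Development Fund — service 525 days < 24 months (≈720 days) ✗ → not eligible.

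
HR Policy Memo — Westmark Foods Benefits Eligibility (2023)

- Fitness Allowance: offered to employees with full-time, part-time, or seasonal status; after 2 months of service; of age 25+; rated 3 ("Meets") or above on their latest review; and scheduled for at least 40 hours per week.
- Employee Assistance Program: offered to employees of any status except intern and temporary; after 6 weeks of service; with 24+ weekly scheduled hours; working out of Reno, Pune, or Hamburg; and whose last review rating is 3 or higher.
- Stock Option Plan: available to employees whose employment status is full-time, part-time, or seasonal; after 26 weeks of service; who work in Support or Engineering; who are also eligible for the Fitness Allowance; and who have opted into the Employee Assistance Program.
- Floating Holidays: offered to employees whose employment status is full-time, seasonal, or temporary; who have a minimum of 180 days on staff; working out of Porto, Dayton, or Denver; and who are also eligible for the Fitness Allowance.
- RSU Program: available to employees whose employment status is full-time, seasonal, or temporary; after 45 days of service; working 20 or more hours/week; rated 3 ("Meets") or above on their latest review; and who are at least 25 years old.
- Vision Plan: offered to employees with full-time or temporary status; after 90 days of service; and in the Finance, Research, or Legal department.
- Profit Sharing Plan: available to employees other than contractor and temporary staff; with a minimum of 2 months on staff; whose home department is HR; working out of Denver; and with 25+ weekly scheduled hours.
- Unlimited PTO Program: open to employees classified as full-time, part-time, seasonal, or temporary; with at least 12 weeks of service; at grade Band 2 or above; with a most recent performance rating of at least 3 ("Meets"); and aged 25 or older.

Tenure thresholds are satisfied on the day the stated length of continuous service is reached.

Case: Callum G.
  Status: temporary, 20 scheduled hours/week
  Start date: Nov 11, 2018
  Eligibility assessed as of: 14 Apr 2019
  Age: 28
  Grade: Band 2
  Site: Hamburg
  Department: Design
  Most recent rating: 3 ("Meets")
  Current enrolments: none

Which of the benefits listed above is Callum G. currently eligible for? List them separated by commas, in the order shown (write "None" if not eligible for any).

RSU Program, Unlimited PTO Program

Service from Nov 11, 2018 to 14 Apr 2019: 154 days.
Fitness Allowance — status temporary ✗ (requires full-time, part-time, or seasonal) → not eligible.
Employee Assistance Program — status temporary ✗ (excluded) → not eligible.
Stock Option Plan — status temporary ✗ (requires full-time, part-time, or seasonal) → not eligible.
Floating Holidays — status temporary ✓; service 154 days < 180 days ✗ → not eligible.
RSU Program — status temporary ✓; service 154 days ≥ 45 days ✓; 20 hrs/wk ≥ 20 ✓; rating 3 ≥ 3 ✓; age 28 ≥ 25 ✓ → eligible.
Vision Plan — status temporary ✓; service 154 days ≥ 90 days ✓; dept Design ✗ → not eligible.
Profit Sharing Plan — status temporary ✗ (excluded) → not eligible.
Unlimited PTO Program — status temporary ✓; service 154 days ≥ 12 weeks (≈84 days) ✓; grade Band 2 ≥ Band 2 ✓; rating 3 ≥ 3 ✓; age 28 ≥ 25 ✓ → eligible.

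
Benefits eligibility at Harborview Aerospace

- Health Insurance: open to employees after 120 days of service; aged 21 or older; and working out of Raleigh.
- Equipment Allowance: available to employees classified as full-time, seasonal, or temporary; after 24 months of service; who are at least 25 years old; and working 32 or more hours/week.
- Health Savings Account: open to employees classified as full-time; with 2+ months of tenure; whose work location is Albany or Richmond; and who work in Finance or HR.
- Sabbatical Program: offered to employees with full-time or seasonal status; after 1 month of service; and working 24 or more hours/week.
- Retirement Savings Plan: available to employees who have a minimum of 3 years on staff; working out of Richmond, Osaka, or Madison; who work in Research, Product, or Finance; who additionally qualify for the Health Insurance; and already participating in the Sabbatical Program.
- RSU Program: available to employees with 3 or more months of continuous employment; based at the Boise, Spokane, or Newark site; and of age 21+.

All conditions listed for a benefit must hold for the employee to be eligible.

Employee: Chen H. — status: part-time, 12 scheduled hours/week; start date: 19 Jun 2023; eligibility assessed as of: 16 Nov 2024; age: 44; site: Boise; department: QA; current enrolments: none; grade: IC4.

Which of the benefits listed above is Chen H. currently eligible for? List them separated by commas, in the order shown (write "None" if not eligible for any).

Service from 19 Jun 2023 to 16 Nov 2024: 516 days.
Health Insurance — service 516 days ≥ 120 days ✓; age 44 ≥ 21 ✓; site Boise ✗ (not Raleigh) → not eligible.
Equipment Allowance — status part-time ✗ (requires full-time, seasonal, or temporary) → not eligible.
Health Savings Account — status part-time ✗ (requires full-time) → not eligible.
Sabbatical Program — status part-time ✗ (requires full-time or seasonal) → not eligible.
Retirement Savings Plan — service 516 days < 3 years (≈1095 days) ✗ → not eligible.
RSU Program — service 516 days ≥ 3 months (≈90 days) ✓; site Boise ✓; age 44 ≥ 21 ✓ → eligible.

RSU Program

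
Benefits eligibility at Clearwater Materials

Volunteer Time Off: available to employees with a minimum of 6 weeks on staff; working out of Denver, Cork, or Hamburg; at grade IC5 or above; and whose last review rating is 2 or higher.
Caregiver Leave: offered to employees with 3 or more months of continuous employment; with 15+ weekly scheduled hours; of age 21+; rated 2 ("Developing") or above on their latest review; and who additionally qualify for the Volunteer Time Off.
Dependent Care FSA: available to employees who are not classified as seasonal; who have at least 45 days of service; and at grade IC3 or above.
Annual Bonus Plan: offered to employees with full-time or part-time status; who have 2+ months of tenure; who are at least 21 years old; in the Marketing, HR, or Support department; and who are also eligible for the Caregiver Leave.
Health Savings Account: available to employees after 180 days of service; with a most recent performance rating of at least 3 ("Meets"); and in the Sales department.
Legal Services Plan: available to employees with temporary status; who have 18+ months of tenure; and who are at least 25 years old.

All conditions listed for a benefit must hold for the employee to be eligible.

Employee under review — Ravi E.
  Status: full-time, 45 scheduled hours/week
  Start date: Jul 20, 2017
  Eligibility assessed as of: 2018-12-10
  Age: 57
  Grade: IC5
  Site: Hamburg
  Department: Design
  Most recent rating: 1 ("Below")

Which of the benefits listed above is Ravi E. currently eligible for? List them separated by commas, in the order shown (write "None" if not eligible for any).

Service from Jul 20, 2017 to 2018-12-10: 508 days.
Volunteer Time Off — service 508 days ≥ 6 weeks (≈42 days) ✓; site Hamburg ✓; grade IC5 ≥ IC5 ✓; rating 1 < 2 ✗ → not eligible.
Caregiver Leave — service 508 days ≥ 3 months (≈90 days) ✓; 45 hrs/wk ≥ 15 ✓; age 57 ≥ 21 ✓; rating 1 < 2 ✗ → not eligible.
Dependent Care FSA — status full-time ✓ (not excluded); service 508 days ≥ 45 days ✓; grade IC5 ≥ IC3 ✓ → eligible.
Annual Bonus Plan — status full-time ✓; service 508 days ≥ 2 months (≈60 days) ✓; age 57 ≥ 21 ✓; dept Design ✗ → not eligible.
Health Savings Account — service 508 days ≥ 180 days ✓; rating 1 < 3 ✗ → not eligible.
Legal Services Plan — status full-time ✗ (requires temporary) → not eligible.

Dependent Care FSA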